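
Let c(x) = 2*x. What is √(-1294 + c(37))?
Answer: 2*I*√305 ≈ 34.928*I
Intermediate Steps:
√(-1294 + c(37)) = √(-1294 + 2*37) = √(-1294 + 74) = √(-1220) = 2*I*√305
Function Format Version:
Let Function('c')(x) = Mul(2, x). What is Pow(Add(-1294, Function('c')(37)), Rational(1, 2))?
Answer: Mul(2, I, Pow(305, Rational(1, 2))) ≈ Mul(34.928, I)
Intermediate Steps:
Pow(Add(-1294, Function('c')(37)), Rational(1, 2)) = Pow(Add(-1294, Mul(2, 37)), Rational(1, 2)) = Pow(Add(-1294, 74), Rational(1, 2)) = Pow(-1220, Rational(1, 2)) = Mul(2, I, Pow(305, Rational(1, 2)))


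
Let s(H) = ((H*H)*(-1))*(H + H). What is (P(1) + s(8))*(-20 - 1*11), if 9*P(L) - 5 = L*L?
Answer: 95170/3 ≈ 31723.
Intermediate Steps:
P(L) = 5/9 + L²/9 (P(L) = 5/9 + (L*L)/9 = 5/9 + L²/9)
s(H) = -2*H³ (s(H) = (H²*(-1))*(2*H) = (-H²)*(2*H) = -2*H³)
(P(1) + s(8))*(-20 - 1*11) = ((5/9 + (⅑)*1²) - 2*8³)*(-20 - 1*11) = ((5/9 + (⅑)*1) - 2*512)*(-20 - 11) = ((5/9 + ⅑) - 1024)*(-31) = (⅔ - 1024)*(-31) = -3070/3*(-31) = 95170/3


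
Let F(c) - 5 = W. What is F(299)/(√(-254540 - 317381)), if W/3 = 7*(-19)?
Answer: 394*I*√571921/571921 ≈ 0.52099*I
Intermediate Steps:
W = -399 (W = 3*(7*(-19)) = 3*(-133) = -399)
F(c) = -394 (F(c) = 5 - 399 = -394)
F(299)/(√(-254540 - 317381)) = -394/√(-254540 - 317381) = -394*(-I*√571921/571921) = -(-394)*I*√571921/571921 = 394*I*√571921/571921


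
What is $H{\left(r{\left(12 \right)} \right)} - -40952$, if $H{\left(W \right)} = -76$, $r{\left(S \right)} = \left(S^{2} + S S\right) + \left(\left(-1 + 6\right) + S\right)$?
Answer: $40876$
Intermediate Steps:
$r{\left(S \right)} = 5 + S + 2 S^{2}$ ($r{\left(S \right)} = \left(S^{2} + S^{2}\right) + \left(5 + S\right) = 2 S^{2} + \left(5 + S\right) = 5 + S + 2 S^{2}$)
$H{\left(r{\left(12 \right)} \right)} - -40952 = -76 - -40952 = -76 + 40952 = 40876$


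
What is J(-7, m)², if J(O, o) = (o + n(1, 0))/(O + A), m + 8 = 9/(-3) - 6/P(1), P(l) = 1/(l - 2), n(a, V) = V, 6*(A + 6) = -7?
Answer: 36/289 ≈ 0.12457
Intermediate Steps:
A = -43/6 (A = -6 + (⅙)*(-7) = -6 - 7/6 = -43/6 ≈ -7.1667)
P(l) = 1/(-2 + l)
m = -5 (m = -8 + (9/(-3) - 6/(1/(-2 + 1))) = -8 + (9*(-⅓) - 6/(1/(-1))) = -8 + (-3 - 6/(-1)) = -8 + (-3 - 6*(-1)) = -8 + (-3 + 6) = -8 + 3 = -5)
J(O, o) = o/(-43/6 + O) (J(O, o) = (o + 0)/(O - 43/6) = o/(-43/6 + O))
J(-7, m)² = (6*(-5)/(-43 + 6*(-7)))² = (6*(-5)/(-43 - 42))² = (6*(-5)/(-85))² = (6*(-5)*(-1/85))² = (6/17)² = 36/289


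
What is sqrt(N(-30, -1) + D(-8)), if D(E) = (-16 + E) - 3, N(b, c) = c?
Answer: 2*I*sqrt(7) ≈ 5.2915*I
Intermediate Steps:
D(E) = -19 + E
sqrt(N(-30, -1) + D(-8)) = sqrt(-1 + (-19 - 8)) = sqrt(-1 - 27) = sqrt(-28) = 2*I*sqrt(7)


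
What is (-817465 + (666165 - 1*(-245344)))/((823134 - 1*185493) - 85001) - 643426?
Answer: -88895712649/138160 ≈ -6.4343e+5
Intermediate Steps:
(-817465 + (666165 - 1*(-245344)))/((823134 - 1*185493) - 85001) - 643426 = (-817465 + (666165 + 245344))/((823134 - 185493) - 85001) - 643426 = (-817465 + 911509)/(637641 - 85001) - 643426 = 94044/552640 - 643426 = 94044*(1/552640) - 643426 = 23511/138160 - 643426 = -88895712649/138160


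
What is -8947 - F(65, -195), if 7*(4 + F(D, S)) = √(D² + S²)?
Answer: -8943 - 65*√10/7 ≈ -8972.4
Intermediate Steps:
F(D, S) = -4 + √(D² + S²)/7
-8947 - F(65, -195) = -8947 - (-4 + √(65² + (-195)²)/7) = -8947 - (-4 + √(4225 + 38025)/7) = -8947 - (-4 + √42250/7) = -8947 - (-4 + (65*√10)/7) = -8947 - (-4 + 65*√10/7) = -8947 + (4 - 65*√10/7) = -8943 - 65*√10/7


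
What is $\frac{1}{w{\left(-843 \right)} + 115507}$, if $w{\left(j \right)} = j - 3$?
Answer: $\frac{1}{114661} \approx 8.7214 \cdot 10^{-6}$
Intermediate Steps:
$w{\left(j \right)} = -3 + j$ ($w{\left(j \right)} = j - 3 = -3 + j$)
$\frac{1}{w{\left(-843 \right)} + 115507} = \frac{1}{\left(-3 - 843\right) + 115507} = \frac{1}{-846 + 115507} = \frac{1}{114661}$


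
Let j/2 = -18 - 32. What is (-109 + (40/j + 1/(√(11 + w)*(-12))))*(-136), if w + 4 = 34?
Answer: 74392/5 + 34*√41/123 ≈ 14880.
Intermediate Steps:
w = 30 (w = -4 + 34 = 30)
j = -100 (j = 2*(-18 - 32) = 2*(-50) = -100)
(-109 + (40/j + 1/(√(11 + w)*(-12))))*(-136) = (-109 + (40/(-100) + 1/(√(11 + 30)*(-12))))*(-136) = (-109 + (40*(-1/100) - 1/12/√41))*(-136) = (-109 + (-⅖ + (√41/41)*(-1/12)))*(-136) = (-109 + (-⅖ - √41/492))*(-136) = (-547/5 - √41/492)*(-136) = 74392/5 + 34*√41/123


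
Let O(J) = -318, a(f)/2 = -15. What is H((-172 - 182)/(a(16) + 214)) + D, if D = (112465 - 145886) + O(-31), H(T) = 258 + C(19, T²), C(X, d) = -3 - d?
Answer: -283439905/8464 ≈ -33488.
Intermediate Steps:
a(f) = -30 (a(f) = 2*(-15) = -30)
H(T) = 255 - T² (H(T) = 258 + (-3 - T²) = 255 - T²)
D = -33739 (D = (112465 - 145886) - 318 = -33421 - 318 = -33739)
H((-172 - 182)/(a(16) + 214)) + D = (255 - ((-172 - 182)/(-30 + 214))²) - 33739 = (255 - (-354/184)²) - 33739 = (255 - (-354*1/184)²) - 33739 = (255 - (-177/92)²) - 33739 = (255 - 1*31329/8464) - 33739 = (255 - 31329/8464) - 33739 = 2126991/8464 - 33739 = -283439905/8464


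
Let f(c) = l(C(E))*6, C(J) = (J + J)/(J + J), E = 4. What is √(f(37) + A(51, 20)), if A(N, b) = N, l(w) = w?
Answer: √57 ≈ 7.5498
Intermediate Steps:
C(J) = 1 (C(J) = (2*J)/((2*J)) = (2*J)*(1/(2*J)) = 1)
f(c) = 6 (f(c) = 1*6 = 6)
√(f(37) + A(51, 20)) = √(6 + 51) = √57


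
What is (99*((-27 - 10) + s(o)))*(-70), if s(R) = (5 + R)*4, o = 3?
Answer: 34650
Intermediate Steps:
s(R) = 20 + 4*R
(99*((-27 - 10) + s(o)))*(-70) = (99*((-27 - 10) + (20 + 4*3)))*(-70) = (99*(-37 + (20 + 12)))*(-70) = (99*(-37 + 32))*(-70) = (99*(-5))*(-70) = -495*(-70) = 34650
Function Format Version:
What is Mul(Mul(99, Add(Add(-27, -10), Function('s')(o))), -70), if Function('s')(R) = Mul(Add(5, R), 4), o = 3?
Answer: 34650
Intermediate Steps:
Function('s')(R) = Add(20, Mul(4, R))
Mul(Mul(99, Add(Add(-27, -10), Function('s')(o))), -70) = Mul(Mul(99, Add(Add(-27, -10), Add(20, Mul(4, 3)))), -70) = Mul(Mul(99, Add(-37, Add(20, 12))), -70) = Mul(Mul(99, Add(-37, 32)), -70) = Mul(Mul(99, -5), -70) = Mul(-495, -70) = 34650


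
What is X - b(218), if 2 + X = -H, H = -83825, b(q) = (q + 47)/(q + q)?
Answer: 36546563/436 ≈ 83822.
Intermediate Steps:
b(q) = (47 + q)/(2*q) (b(q) = (47 + q)/((2*q)) = (47 + q)*(1/(2*q)) = (47 + q)/(2*q))
X = 83823 (X = -2 - 1*(-83825) = -2 + 83825 = 83823)
X - b(218) = 83823 - (47 + 218)/(2*218) = 83823 - 265/(2*218) = 83823 - 1*265/436 = 83823 - 265/436 = 36546563/436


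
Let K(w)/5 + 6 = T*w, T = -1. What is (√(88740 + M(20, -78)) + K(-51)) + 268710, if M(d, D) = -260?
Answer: 268935 + 4*√5530 ≈ 2.6923e+5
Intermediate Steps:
K(w) = -30 - 5*w (K(w) = -30 + 5*(-w) = -30 - 5*w)
(√(88740 + M(20, -78)) + K(-51)) + 268710 = (√(88740 - 260) + (-30 - 5*(-51))) + 268710 = (√88480 + (-30 + 255)) + 268710 = (4*√5530 + 225) + 268710 = (225 + 4*√5530) + 268710 = 268935 + 4*√5530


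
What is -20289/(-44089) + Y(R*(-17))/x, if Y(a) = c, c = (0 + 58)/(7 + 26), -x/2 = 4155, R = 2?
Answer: 2780647654/6045263235 ≈ 0.45997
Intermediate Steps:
x = -8310 (x = -2*4155 = -8310)
c = 58/33 ≈ 1.7576
Y(a) = 58/33
-20289/(-44089) + Y(R*(-17))/x = -20289/(-44089) + (58/33)/(-8310) = -20289*(-1/44089) + (58/33)*(-1/8310) = 20289/44089 - 29/137115 = 2780647654/6045263235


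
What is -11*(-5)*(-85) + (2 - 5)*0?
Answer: -4675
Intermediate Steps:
-11*(-5)*(-85) + (2 - 5)*0 = 55*(-85) - 3*0 = -4675 + 0 = -4675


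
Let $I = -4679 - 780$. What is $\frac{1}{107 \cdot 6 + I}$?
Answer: $- \frac{1}{4817} \approx -0.0002076$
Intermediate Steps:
$I = -5459$
$\frac{1}{107 \cdot 6 + I} = \frac{1}{107 \cdot 6 - 5459} = \frac{1}{642 - 5459} = \frac{1}{-4817} = - \frac{1}{4817}$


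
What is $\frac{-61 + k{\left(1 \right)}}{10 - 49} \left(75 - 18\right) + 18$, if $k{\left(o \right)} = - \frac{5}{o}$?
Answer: $\frac{1488}{13} \approx 114.46$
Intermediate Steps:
$\frac{-61 + k{\left(1 \right)}}{10 - 49} \left(75 - 18\right) + 18 = \frac{-61 - \frac{5}{1}}{10 - 49} \left(75 - 18\right) + 18 = \frac{-61 - 5}{-39} \left(75 - 18\right) + 18 = \left(-61 - 5\right) \left(- \frac{1}{39}\right) 57 + 18 = \left(-66\right) \left(- \frac{1}{39}\right) 57 + 18 = \frac{22}{13} \cdot 57 + 18 = \frac{1254}{13} + 18 = \frac{1488}{13}$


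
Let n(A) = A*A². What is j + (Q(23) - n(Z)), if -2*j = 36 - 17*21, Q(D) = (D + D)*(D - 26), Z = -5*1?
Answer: 295/2 ≈ 147.50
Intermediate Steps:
Z = -5
Q(D) = 2*D*(-26 + D) (Q(D) = (2*D)*(-26 + D) = 2*D*(-26 + D))
n(A) = A³
j = 321/2 (j = -(36 - 17*21)/2 = -(36 - 357)/2 = -½*(-321) = 321/2 ≈ 160.50)
j + (Q(23) - n(Z)) = 321/2 + (2*23*(-26 + 23) - 1*(-5)³) = 321/2 + (2*23*(-3) - 1*(-125)) = 321/2 + (-138 + 125) = 321/2 - 13 = 295/2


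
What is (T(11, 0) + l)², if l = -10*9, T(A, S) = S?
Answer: 8100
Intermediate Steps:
l = -90
(T(11, 0) + l)² = (0 - 90)² = (-90)² = 8100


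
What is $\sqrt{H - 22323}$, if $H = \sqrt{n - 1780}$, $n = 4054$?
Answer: $\sqrt{-22323 + \sqrt{2274}} \approx 149.25 i$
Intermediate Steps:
$H = \sqrt{2274}$ ($H = \sqrt{4054 - 1780} = \sqrt{2274} \approx 47.686$)
$\sqrt{H - 22323} = \sqrt{\sqrt{2274} - 22323} = \sqrt{-22323 + \sqrt{2274}}$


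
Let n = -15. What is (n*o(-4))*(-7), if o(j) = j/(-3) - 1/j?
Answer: 665/4 ≈ 166.25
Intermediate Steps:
o(j) = -1/j - j/3 (o(j) = j*(-1/3) - 1/j = -j/3 - 1/j = -1/j - j/3)
(n*o(-4))*(-7) = -15*(-1/(-4) - 1/3*(-4))*(-7) = -15*(-1*(-1/4) + 4/3)*(-7) = -15*(1/4 + 4/3)*(-7) = -15*19/12*(-7) = -95/4*(-7) = 665/4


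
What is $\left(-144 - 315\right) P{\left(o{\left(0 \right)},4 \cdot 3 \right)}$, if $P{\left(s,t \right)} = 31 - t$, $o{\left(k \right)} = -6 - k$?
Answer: $-8721$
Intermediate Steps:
$\left(-144 - 315\right) P{\left(o{\left(0 \right)},4 \cdot 3 \right)} = \left(-144 - 315\right) \left(31 - 4 \cdot 3\right) = - 459 \left(31 - 12\right) = \left(-459\right) 19 = -8721$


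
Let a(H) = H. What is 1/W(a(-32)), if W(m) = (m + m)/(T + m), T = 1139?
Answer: -1107/64 ≈ -17.297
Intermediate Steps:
W(m) = 2*m/(1139 + m) (W(m) = (m + m)/(1139 + m) = (2*m)/(1139 + m) = 2*m/(1139 + m))
1/W(a(-32)) = 1/(2*(-32)/(1139 - 32)) = 1/(2*(-32)/1107) = 1/(2*(-32)*(1/1107)) = 1/(-64/1107) = -1107/64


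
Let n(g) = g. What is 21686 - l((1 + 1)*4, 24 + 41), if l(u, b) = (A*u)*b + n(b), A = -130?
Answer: 89221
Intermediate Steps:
l(u, b) = b - 130*b*u (l(u, b) = (-130*u)*b + b = -130*b*u + b = b - 130*b*u)
21686 - l((1 + 1)*4, 24 + 41) = 21686 - (24 + 41)*(1 - 130*(1 + 1)*4) = 21686 - 65*(1 - 260*4) = 21686 - 65*(1 - 130*8) = 21686 - 65*(1 - 1040) = 21686 - 65*(-1039) = 21686 - 1*(-67535) = 21686 + 67535 = 89221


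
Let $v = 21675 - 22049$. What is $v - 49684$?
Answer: $-50058$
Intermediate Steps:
$v = -374$
$v - 49684 = -374 - 49684 = -50058$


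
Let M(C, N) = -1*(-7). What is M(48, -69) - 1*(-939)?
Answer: 946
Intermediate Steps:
M(C, N) = 7
M(48, -69) - 1*(-939) = 7 - 1*(-939) = 7 + 939 = 946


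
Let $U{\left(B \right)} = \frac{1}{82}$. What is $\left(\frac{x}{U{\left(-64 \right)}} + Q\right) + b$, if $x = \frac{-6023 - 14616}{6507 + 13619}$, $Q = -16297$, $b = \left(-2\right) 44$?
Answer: $- \frac{165728454}{10063} \approx -16469.0$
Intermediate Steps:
$b = -88$
$U{\left(B \right)} = \frac{1}{82}$
$x = - \frac{20639}{20126} \approx -1.0255$
$\left(\frac{x}{U{\left(-64 \right)}} + Q\right) + b = \left(- \frac{20639 \frac{1}{\frac{1}{82}}}{20126} - 16297\right) - 88 = \left(\left(- \frac{20639}{20126}\right) 82 - 16297\right) - 88 = \left(- \frac{846199}{10063} - 16297\right) - 88 = - \frac{164842910}{10063} - 88 = - \frac{165728454}{10063}$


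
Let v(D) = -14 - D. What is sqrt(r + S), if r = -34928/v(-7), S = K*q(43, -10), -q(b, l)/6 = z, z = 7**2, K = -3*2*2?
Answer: 2*sqrt(104342)/7 ≈ 92.292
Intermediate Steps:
K = -12 (K = -6*2 = -12)
z = 49
q(b, l) = -294 (q(b, l) = -6*49 = -294)
S = 3528 (S = -12*(-294) = 3528)
r = 34928/7 (r = -34928/(-14 - 1*(-7)) = -34928/(-14 + 7) = -34928/(-7) = -34928*(-1/7) = 34928/7 ≈ 4989.7)
sqrt(r + S) = sqrt(34928/7 + 3528) = sqrt(59624/7) = 2*sqrt(104342)/7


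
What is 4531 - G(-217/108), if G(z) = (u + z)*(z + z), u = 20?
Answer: 26846423/5832 ≈ 4603.3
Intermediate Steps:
G(z) = 2*z*(20 + z) (G(z) = (20 + z)*(z + z) = (20 + z)*(2*z) = 2*z*(20 + z))
4531 - G(-217/108) = 4531 - 2*(-217/108)*(20 - 217/108) = 4531 - 2*(-217*1/108)*(20 - 217*1/108) = 4531 - 2*(-217)*(20 - 217/108)/108 = 4531 - 2*(-217)*1943/(108*108) = 4531 - 1*(-421631/5832) = 4531 + 421631/5832 = 26846423/5832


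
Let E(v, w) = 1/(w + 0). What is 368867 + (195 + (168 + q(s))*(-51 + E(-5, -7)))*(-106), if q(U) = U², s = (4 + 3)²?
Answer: 14275113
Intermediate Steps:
E(v, w) = 1/w
s = 49 (s = 7² = 49)
368867 + (195 + (168 + q(s))*(-51 + E(-5, -7)))*(-106) = 368867 + (195 + (168 + 49²)*(-51 + 1/(-7)))*(-106) = 368867 + (195 + (168 + 2401)*(-51 - ⅐))*(-106) = 368867 + (195 + 2569*(-358/7))*(-106) = 368867 + (195 - 131386)*(-106) = 368867 - 131191*(-106) = 368867 + 13906246 = 14275113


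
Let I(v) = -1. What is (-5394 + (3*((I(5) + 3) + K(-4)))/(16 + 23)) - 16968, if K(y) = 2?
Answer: -290702/13 ≈ -22362.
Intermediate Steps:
(-5394 + (3*((I(5) + 3) + K(-4)))/(16 + 23)) - 16968 = (-5394 + (3*((-1 + 3) + 2))/(16 + 23)) - 16968 = (-5394 + (3*(2 + 2))/39) - 16968 = (-5394 + (3*4)*(1/39)) - 16968 = (-5394 + 12*(1/39)) - 16968 = (-5394 + 4/13) - 16968 = -70118/13 - 16968 = -290702/13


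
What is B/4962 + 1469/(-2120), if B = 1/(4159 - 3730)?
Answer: -1563527621/2256419880 ≈ -0.69292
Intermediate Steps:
B = 1/429 ≈ 0.0023310
B/4962 + 1469/(-2120) = (1/429)/4962 + 1469/(-2120) = (1/429)*(1/4962) + 1469*(-1/2120) = 1/2128698 - 1469/2120 = -1563527621/2256419880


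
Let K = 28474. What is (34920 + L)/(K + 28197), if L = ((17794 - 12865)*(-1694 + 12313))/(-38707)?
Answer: 1299307389/2193564397 ≈ 0.59233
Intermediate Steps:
L = -52341051/38707 (L = (4929*10619)*(-1/38707) = 52341051*(-1/38707) = -52341051/38707 ≈ -1352.2)
(34920 + L)/(K + 28197) = (34920 - 52341051/38707)/(28474 + 28197) = (1299307389/38707)/56671 = (1299307389/38707)*(1/56671) = 1299307389/2193564397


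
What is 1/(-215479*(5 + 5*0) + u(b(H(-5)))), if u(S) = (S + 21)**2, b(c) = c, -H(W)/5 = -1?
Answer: -1/1076719 ≈ -9.2875e-7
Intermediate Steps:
H(W) = 5 (H(W) = -5*(-1) = 5)
u(S) = (21 + S)**2
1/(-215479*(5 + 5*0) + u(b(H(-5)))) = 1/(-215479*(5 + 5*0) + (21 + 5)**2) = 1/(-215479*(5 + 0) + 26**2) = 1/(-215479*5 + 676) = 1/(-1077395 + 676) = 1/(-1076719) = -1/1076719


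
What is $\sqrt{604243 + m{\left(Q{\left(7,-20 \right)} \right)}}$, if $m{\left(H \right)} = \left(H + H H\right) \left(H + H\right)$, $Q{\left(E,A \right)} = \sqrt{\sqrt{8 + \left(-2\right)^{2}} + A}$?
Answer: $\sqrt{604243 - 4 \left(1 + i \sqrt{2} \sqrt{10 - \sqrt{3}}\right) \left(10 - \sqrt{3}\right)} \approx 777.31 - 0.086 i$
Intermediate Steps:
$Q{\left(E,A \right)} = \sqrt{A + 2 \sqrt{3}}$ ($Q{\left(E,A \right)} = \sqrt{\sqrt{8 + 4} + A} = \sqrt{\sqrt{12} + A} = \sqrt{2 \sqrt{3} + A} = \sqrt{A + 2 \sqrt{3}}$)
$m{\left(H \right)} = 2 H \left(H + H^{2}\right)$ ($m{\left(H \right)} = \left(H + H^{2}\right) 2 H = 2 H \left(H + H^{2}\right)$)
$\sqrt{604243 + m{\left(Q{\left(7,-20 \right)} \right)}} = \sqrt{604243 + 2 \left(\sqrt{-20 + 2 \sqrt{3}}\right)^{2} \left(1 + \sqrt{-20 + 2 \sqrt{3}}\right)} = \sqrt{604243 + 2 \left(-20 + 2 \sqrt{3}\right) \left(1 + \sqrt{-20 + 2 \sqrt{3}}\right)} = \sqrt{604243 + 2 \left(1 + \sqrt{-20 + 2 \sqrt{3}}\right) \left(-20 + 2 \sqrt{3}\right)}$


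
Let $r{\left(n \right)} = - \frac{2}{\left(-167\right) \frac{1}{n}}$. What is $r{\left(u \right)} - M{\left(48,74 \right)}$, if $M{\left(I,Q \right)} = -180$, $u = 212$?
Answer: $\frac{30484}{167} \approx 182.54$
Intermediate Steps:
$r{\left(n \right)} = \frac{2 n}{167}$ ($r{\left(n \right)} = - 2 \left(- \frac{n}{167}\right) = \frac{2 n}{167}$)
$r{\left(u \right)} - M{\left(48,74 \right)} = \frac{2}{167} \cdot 212 - -180 = \frac{424}{167} + 180 = \frac{30484}{167}$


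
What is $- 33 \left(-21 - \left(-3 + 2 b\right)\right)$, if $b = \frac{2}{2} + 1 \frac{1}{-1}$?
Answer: $594$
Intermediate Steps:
$b = 0$ ($b = 2 \cdot \frac{1}{2} + 1 \left(-1\right) = 1 - 1 = 0$)
$- 33 \left(-21 - \left(-3 + 2 b\right)\right) = - 33 \left(-21 + \left(\left(-2\right) 0 + 3\right)\right) = - 33 \left(-21 + \left(0 + 3\right)\right) = - 33 \left(-21 + 3\right) = \left(-33\right) \left(-18\right) = 594$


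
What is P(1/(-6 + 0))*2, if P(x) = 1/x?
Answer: -12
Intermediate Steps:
P(1/(-6 + 0))*2 = 2/1/(-6 + 0) = 2/1/(-6) = 2/(-1/6) = -6*2 = -12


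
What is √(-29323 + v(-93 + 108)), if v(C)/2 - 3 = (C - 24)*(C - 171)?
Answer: 7*I*√541 ≈ 162.82*I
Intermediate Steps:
v(C) = 6 + 2*(-171 + C)*(-24 + C) (v(C) = 6 + 2*((C - 24)*(C - 171)) = 6 + 2*((-24 + C)*(-171 + C)) = 6 + 2*((-171 + C)*(-24 + C)) = 6 + 2*(-171 + C)*(-24 + C))
√(-29323 + v(-93 + 108)) = √(-29323 + (8214 - 390*(-93 + 108) + 2*(-93 + 108)²)) = √(-29323 + (8214 - 390*15 + 2*15²)) = √(-29323 + (8214 - 5850 + 2*225)) = √(-29323 + (8214 - 5850 + 450)) = √(-29323 + 2814) = √(-26509) = 7*I*√541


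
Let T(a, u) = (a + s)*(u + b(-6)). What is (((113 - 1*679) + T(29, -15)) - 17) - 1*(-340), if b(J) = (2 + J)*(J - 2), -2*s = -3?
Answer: 551/2 ≈ 275.50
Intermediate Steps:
s = 3/2 (s = -½*(-3) = 3/2 ≈ 1.5000)
b(J) = (-2 + J)*(2 + J) (b(J) = (2 + J)*(-2 + J) = (-2 + J)*(2 + J))
T(a, u) = (32 + u)*(3/2 + a) (T(a, u) = (a + 3/2)*(u + (-4 + (-6)²)) = (3/2 + a)*(u + (-4 + 36)) = (3/2 + a)*(u + 32) = (3/2 + a)*(32 + u) = (32 + u)*(3/2 + a))
(((113 - 1*679) + T(29, -15)) - 17) - 1*(-340) = (((113 - 1*679) + (48 + 32*29 + (3/2)*(-15) + 29*(-15))) - 17) - 1*(-340) = (((113 - 679) + (48 + 928 - 45/2 - 435)) - 17) + 340 = ((-566 + 1037/2) - 17) + 340 = (-95/2 - 17) + 340 = -129/2 + 340 = 551/2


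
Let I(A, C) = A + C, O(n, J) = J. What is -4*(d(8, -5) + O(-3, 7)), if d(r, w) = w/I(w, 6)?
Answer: -8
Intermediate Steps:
d(r, w) = w/(6 + w) (d(r, w) = w/(w + 6) = w/(6 + w))
-4*(d(8, -5) + O(-3, 7)) = -4*(-5/(6 - 5) + 7) = -4*(-5/1 + 7) = -4*(-5*1 + 7) = -4*(-5 + 7) = -4*2 = -8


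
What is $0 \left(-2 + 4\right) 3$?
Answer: $0$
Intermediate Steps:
$0 \left(-2 + 4\right) 3 = 0 \cdot 2 \cdot 3 = 0 \cdot 3 = 0$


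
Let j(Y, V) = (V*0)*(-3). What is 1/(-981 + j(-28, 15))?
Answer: -1/981 ≈ -0.0010194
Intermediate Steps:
j(Y, V) = 0 (j(Y, V) = 0*(-3) = 0)
1/(-981 + j(-28, 15)) = 1/(-981 + 0) = 1/(-981) = -1/981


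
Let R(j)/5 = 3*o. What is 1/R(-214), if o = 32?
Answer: 1/480 ≈ 0.0020833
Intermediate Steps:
R(j) = 480 (R(j) = 5*(3*32) = 5*96 = 480)
1/R(-214) = 1/480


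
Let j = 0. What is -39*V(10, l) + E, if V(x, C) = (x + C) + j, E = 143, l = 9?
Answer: -598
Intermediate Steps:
V(x, C) = C + x (V(x, C) = (x + C) + 0 = (C + x) + 0 = C + x)
-39*V(10, l) + E = -39*(9 + 10) + 143 = -39*19 + 143 = -741 + 143 = -598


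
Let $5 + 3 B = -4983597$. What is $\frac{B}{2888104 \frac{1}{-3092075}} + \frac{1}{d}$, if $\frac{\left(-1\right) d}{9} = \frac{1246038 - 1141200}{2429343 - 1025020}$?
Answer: $\frac{1211638314386364877}{681261856092} \approx 1.7785 \cdot 10^{6}$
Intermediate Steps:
$B = - \frac{4983602}{3}$ ($B = - \frac{5}{3} + \frac{1}{3} \left(-4983597\right) = - \frac{5}{3} - 1661199 = - \frac{4983602}{3} \approx -1.6612 \cdot 10^{6}$)
$d = - \frac{943542}{1404323}$ ($d = - 9 \frac{1246038 - 1141200}{2429343 - 1025020} = - 9 \cdot \frac{104838}{1404323} = - 9 \cdot 104838 \cdot \frac{1}{1404323} = \left(-9\right) \frac{104838}{1404323} = - \frac{943542}{1404323} \approx -0.67188$)
$\frac{B}{2888104 \frac{1}{-3092075}} + \frac{1}{d} = - \frac{4983602}{3 \frac{2888104}{-3092075}} + \frac{1}{- \frac{943542}{1404323}} = - \frac{4983602}{3 \cdot 2888104 \left(- \frac{1}{3092075}\right)} - \frac{1404323}{943542} = - \frac{4983602}{3 \left(- \frac{2888104}{3092075}\right)} - \frac{1404323}{943542} = \left(- \frac{4983602}{3}\right) \left(- \frac{3092075}{2888104}\right) - \frac{1404323}{943542} = \frac{7704835577075}{4332156} - \frac{1404323}{943542} = \frac{1211638314386364877}{681261856092}$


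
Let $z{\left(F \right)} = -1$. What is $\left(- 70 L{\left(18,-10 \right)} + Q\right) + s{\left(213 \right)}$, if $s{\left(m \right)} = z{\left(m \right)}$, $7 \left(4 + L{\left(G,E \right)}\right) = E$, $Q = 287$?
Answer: $666$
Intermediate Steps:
$L{\left(G,E \right)} = -4 + \frac{E}{7}$
$s{\left(m \right)} = -1$
$\left(- 70 L{\left(18,-10 \right)} + Q\right) + s{\left(213 \right)} = \left(- 70 \left(-4 + \frac{1}{7} \left(-10\right)\right) + 287\right) - 1 = \left(- 70 \left(-4 - \frac{10}{7}\right) + 287\right) - 1 = \left(\left(-70\right) \left(- \frac{38}{7}\right) + 287\right) - 1 = \left(380 + 287\right) - 1 = 667 - 1 = 666$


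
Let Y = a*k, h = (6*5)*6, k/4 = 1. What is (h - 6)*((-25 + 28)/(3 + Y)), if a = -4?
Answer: -522/13 ≈ -40.154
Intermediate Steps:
k = 4 (k = 4*1 = 4)
h = 180 (h = 30*6 = 180)
Y = -16 (Y = -4*4 = -16)
(h - 6)*((-25 + 28)/(3 + Y)) = (180 - 6)*((-25 + 28)/(3 - 16)) = 174*(3/(-13)) = 174*(3*(-1/13)) = 174*(-3/13) = -522/13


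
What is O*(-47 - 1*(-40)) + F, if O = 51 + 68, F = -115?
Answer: -948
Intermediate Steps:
O = 119
O*(-47 - 1*(-40)) + F = 119*(-47 - 1*(-40)) - 115 = 119*(-47 + 40) - 115 = 119*(-7) - 115 = -833 - 115 = -948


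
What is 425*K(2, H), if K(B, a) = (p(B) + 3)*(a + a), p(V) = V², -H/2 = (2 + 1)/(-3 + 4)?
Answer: -35700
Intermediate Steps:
H = -6 (H = -2*(2 + 1)/(-3 + 4) = -6/1 = -6 ≈ -6.0000)
K(B, a) = 2*a*(3 + B²) (K(B, a) = (B² + 3)*(a + a) = (3 + B²)*(2*a) = 2*a*(3 + B²))
425*K(2, H) = 425*(2*(-6)*(3 + 2²)) = 425*(2*(-6)*(3 + 4)) = 425*(2*(-6)*7) = 425*(-84) = -35700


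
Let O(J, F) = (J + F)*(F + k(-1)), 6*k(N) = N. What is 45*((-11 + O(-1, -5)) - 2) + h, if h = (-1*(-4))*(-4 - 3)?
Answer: 782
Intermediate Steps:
k(N) = N/6
O(J, F) = (-⅙ + F)*(F + J) (O(J, F) = (J + F)*(F + (⅙)*(-1)) = (F + J)*(F - ⅙) = (F + J)*(-⅙ + F) = (-⅙ + F)*(F + J))
h = -28 (h = 4*(-7) = -28)
45*((-11 + O(-1, -5)) - 2) + h = 45*((-11 + ((-5)² - ⅙*(-5) - ⅙*(-1) - 5*(-1))) - 2) - 28 = 45*((-11 + (25 + ⅚ + ⅙ + 5)) - 2) - 28 = 45*((-11 + 31) - 2) - 28 = 45*(20 - 2) - 28 = 45*18 - 28 = 810 - 28 = 782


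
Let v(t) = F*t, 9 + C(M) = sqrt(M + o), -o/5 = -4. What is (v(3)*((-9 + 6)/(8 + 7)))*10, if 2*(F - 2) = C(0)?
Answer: 15 - 6*sqrt(5) ≈ 1.5836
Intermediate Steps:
o = 20 (o = -5*(-4) = 20)
C(M) = -9 + sqrt(20 + M) (C(M) = -9 + sqrt(M + 20) = -9 + sqrt(20 + M))
F = -5/2 + sqrt(5) (F = 2 + (-9 + sqrt(20 + 0))/2 = 2 + (-9 + sqrt(20))/2 = 2 + (-9 + 2*sqrt(5))/2 = 2 + (-9/2 + sqrt(5)) = -5/2 + sqrt(5) ≈ -0.26393)
v(t) = t*(-5/2 + sqrt(5)) (v(t) = (-5/2 + sqrt(5))*t = t*(-5/2 + sqrt(5)))
(v(3)*((-9 + 6)/(8 + 7)))*10 = (((1/2)*3*(-5 + 2*sqrt(5)))*((-9 + 6)/(8 + 7)))*10 = ((-15/2 + 3*sqrt(5))*(-3/15))*10 = ((-15/2 + 3*sqrt(5))*(-3*1/15))*10 = ((-15/2 + 3*sqrt(5))*(-1/5))*10 = (3/2 - 3*sqrt(5)/5)*10 = 15 - 6*sqrt(5)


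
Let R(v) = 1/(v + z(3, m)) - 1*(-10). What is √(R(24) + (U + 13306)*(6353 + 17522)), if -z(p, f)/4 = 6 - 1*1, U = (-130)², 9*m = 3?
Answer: √2884673041/2 ≈ 26855.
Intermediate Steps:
m = ⅓ (m = (⅑)*3 = ⅓ ≈ 0.33333)
U = 16900
z(p, f) = -20 (z(p, f) = -4*(6 - 1*1) = -4*(6 - 1) = -4*5 = -20)
R(v) = 10 + 1/(-20 + v) (R(v) = 1/(v - 20) - 1*(-10) = 1/(-20 + v) + 10 = 10 + 1/(-20 + v))
√(R(24) + (U + 13306)*(6353 + 17522)) = √((-199 + 10*24)/(-20 + 24) + (16900 + 13306)*(6353 + 17522)) = √((-199 + 240)/4 + 30206*23875) = √((¼)*41 + 721168250) = √(41/4 + 721168250) = √(2884673041/4) = √2884673041/2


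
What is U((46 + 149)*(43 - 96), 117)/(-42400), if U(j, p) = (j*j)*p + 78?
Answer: -12497030403/42400 ≈ -2.9474e+5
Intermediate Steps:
U(j, p) = 78 + p*j**2 (U(j, p) = j**2*p + 78 = p*j**2 + 78 = 78 + p*j**2)
U((46 + 149)*(43 - 96), 117)/(-42400) = (78 + 117*((46 + 149)*(43 - 96))**2)/(-42400) = (78 + 117*(195*(-53))**2)*(-1/42400) = (78 + 117*(-10335)**2)*(-1/42400) = (78 + 117*106812225)*(-1/42400) = (78 + 12497030325)*(-1/42400) = 12497030403*(-1/42400) = -12497030403/42400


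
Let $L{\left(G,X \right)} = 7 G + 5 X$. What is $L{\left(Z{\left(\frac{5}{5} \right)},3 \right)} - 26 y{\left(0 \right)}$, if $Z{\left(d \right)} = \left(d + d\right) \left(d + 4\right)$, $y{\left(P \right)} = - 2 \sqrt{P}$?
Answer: $85$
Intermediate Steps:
$Z{\left(d \right)} = 2 d \left(4 + d\right)$
$L{\left(G,X \right)} = 5 X + 7 G$
$L{\left(Z{\left(\frac{5}{5} \right)},3 \right)} - 26 y{\left(0 \right)} = \left(5 \cdot 3 + 7 \cdot 2 \cdot \frac{5}{5} \left(4 + \frac{5}{5}\right)\right) - 26 \left(- 2 \sqrt{0}\right) = \left(15 + 7 \cdot 2 \cdot 5 \cdot \frac{1}{5} \left(4 + 5 \cdot \frac{1}{5}\right)\right) - 26 \left(\left(-2\right) 0\right) = \left(15 + 7 \cdot 2 \cdot 1 \left(4 + 1\right)\right) - 0 = \left(15 + 7 \cdot 2 \cdot 1 \cdot 5\right) + 0 = \left(15 + 7 \cdot 10\right) + 0 = \left(15 + 70\right) + 0 = 85 + 0 = 85$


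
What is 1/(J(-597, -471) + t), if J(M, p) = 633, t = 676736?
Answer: 1/677369 ≈ 1.4763e-6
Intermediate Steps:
1/(J(-597, -471) + t) = 1/(633 + 676736) = 1/677369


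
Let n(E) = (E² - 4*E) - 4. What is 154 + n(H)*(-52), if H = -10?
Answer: -6918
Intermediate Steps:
n(E) = -4 + E² - 4*E
154 + n(H)*(-52) = 154 + (-4 + (-10)² - 4*(-10))*(-52) = 154 + (-4 + 100 + 40)*(-52) = 154 + 136*(-52) = 154 - 7072 = -6918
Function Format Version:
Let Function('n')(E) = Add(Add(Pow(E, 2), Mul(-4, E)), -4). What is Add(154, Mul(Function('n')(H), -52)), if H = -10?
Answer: -6918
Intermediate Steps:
Function('n')(E) = Add(-4, Pow(E, 2), Mul(-4, E))
Add(154, Mul(Function('n')(H), -52)) = Add(154, Mul(Add(-4, Pow(-10, 2), Mul(-4, -10)), -52)) = Add(154, Mul(Add(-4, 100, 40), -52)) = Add(154, Mul(136, -52)) = Add(154, -7072) = -6918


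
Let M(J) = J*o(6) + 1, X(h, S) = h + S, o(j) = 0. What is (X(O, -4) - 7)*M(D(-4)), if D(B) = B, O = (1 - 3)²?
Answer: -7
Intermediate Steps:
O = 4 (O = (-2)² = 4)
X(h, S) = S + h
M(J) = 1 (M(J) = J*0 + 1 = 0 + 1 = 1)
(X(O, -4) - 7)*M(D(-4)) = ((-4 + 4) - 7)*1 = (0 - 7)*1 = -7*1 = -7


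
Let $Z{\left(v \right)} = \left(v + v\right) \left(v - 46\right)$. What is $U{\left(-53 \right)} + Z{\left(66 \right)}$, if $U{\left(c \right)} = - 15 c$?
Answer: $3435$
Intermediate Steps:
$Z{\left(v \right)} = 2 v \left(-46 + v\right)$
$U{\left(-53 \right)} + Z{\left(66 \right)} = \left(-15\right) \left(-53\right) + 2 \cdot 66 \left(-46 + 66\right) = 795 + 2 \cdot 66 \cdot 20 = 795 + 2640 = 3435$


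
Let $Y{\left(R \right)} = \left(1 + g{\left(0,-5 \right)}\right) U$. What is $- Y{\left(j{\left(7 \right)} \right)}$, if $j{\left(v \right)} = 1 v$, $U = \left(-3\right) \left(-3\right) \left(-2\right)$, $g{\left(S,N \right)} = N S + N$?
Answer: $-72$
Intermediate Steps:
$g{\left(S,N \right)} = N + N S$
$U = -18$ ($U = 9 \left(-2\right) = -18$)
$j{\left(v \right)} = v$
$Y{\left(R \right)} = 72$ ($Y{\left(R \right)} = \left(1 - 5 \left(1 + 0\right)\right) \left(-18\right) = \left(1 - 5\right) \left(-18\right) = \left(-4\right) \left(-18\right) = 72$)
$- Y{\left(j{\left(7 \right)} \right)} = \left(-1\right) 72 = -72$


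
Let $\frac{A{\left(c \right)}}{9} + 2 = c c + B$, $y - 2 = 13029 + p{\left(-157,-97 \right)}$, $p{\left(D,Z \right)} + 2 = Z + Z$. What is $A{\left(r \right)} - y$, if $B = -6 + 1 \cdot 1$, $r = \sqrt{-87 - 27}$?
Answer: $-13924$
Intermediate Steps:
$p{\left(D,Z \right)} = -2 + 2 Z$ ($p{\left(D,Z \right)} = -2 + \left(Z + Z\right) = -2 + 2 Z$)
$r = i \sqrt{114}$ ($r = \sqrt{-114} = i \sqrt{114} \approx 10.677 i$)
$y = 12835$ ($y = 2 + \left(13029 + \left(-2 + 2 \left(-97\right)\right)\right) = 2 + \left(13029 - 196\right) = 2 + 12833 = 12835$)
$B = -5$ ($B = -6 + 1 = -5$)
$A{\left(c \right)} = -63 + 9 c^{2}$ ($A{\left(c \right)} = -18 + 9 \left(c c - 5\right) = -18 + 9 \left(c^{2} - 5\right) = -18 + 9 \left(-5 + c^{2}\right) = -18 + \left(-45 + 9 c^{2}\right) = -63 + 9 c^{2}$)
$A{\left(r \right)} - y = \left(-63 + 9 \left(i \sqrt{114}\right)^{2}\right) - 12835 = \left(-63 + 9 \left(-114\right)\right) - 12835 = \left(-63 - 1026\right) - 12835 = -1089 - 12835 = -13924$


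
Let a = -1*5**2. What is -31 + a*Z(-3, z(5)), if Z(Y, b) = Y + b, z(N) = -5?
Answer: 169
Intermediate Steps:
a = -25 (a = -1*25 = -25)
-31 + a*Z(-3, z(5)) = -31 - 25*(-3 - 5) = -31 - 25*(-8) = -31 + 200 = 169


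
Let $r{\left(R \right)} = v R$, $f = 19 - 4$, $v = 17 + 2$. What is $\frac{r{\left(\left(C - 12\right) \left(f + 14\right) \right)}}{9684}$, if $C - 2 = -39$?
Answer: $- \frac{26999}{9684} \approx -2.788$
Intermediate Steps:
$v = 19$
$C = -37$ ($C = 2 - 39 = -37$)
$f = 15$ ($f = 19 - 4 = 15$)
$r{\left(R \right)} = 19 R$
$\frac{r{\left(\left(C - 12\right) \left(f + 14\right) \right)}}{9684} = \frac{19 \left(-37 - 12\right) \left(15 + 14\right)}{9684} = 19 \left(\left(-49\right) 29\right) \frac{1}{9684} = 19 \left(-1421\right) \frac{1}{9684} = \left(-26999\right) \frac{1}{9684} = - \frac{26999}{9684}$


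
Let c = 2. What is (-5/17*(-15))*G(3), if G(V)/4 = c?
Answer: 600/17 ≈ 35.294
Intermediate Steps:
G(V) = 8 (G(V) = 4*2 = 8)
(-5/17*(-15))*G(3) = (-5/17*(-15))*8 = (-5*1/17*(-15))*8 = -5/17*(-15)*8 = (75/17)*8 = 600/17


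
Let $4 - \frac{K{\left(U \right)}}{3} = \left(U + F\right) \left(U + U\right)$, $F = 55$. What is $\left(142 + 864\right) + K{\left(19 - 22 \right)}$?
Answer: $1954$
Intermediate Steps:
$K{\left(U \right)} = 12 - 6 U \left(55 + U\right)$ ($K{\left(U \right)} = 12 - 3 \left(U + 55\right) \left(U + U\right) = 12 - 3 \left(55 + U\right) 2 U = 12 - 3 \cdot 2 U \left(55 + U\right) = 12 - 6 U \left(55 + U\right)$)
$\left(142 + 864\right) + K{\left(19 - 22 \right)} = \left(142 + 864\right) - \left(-12 + 6 \left(19 - 22\right)^{2} + 330 \left(19 - 22\right)\right) = 1006 - \left(-12 + 6 \left(19 - 22\right)^{2} + 330 \left(19 - 22\right)\right) = 1006 - \left(-1002 + 54\right) = 1006 + \left(12 + 990 - 54\right) = 1006 + 948 = 1954$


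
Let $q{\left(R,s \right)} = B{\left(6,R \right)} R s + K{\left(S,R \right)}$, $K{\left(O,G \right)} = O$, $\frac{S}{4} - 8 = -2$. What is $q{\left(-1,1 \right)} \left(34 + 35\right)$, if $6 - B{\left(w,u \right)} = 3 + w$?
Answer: $1863$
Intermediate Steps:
$B{\left(w,u \right)} = 3 - w$ ($B{\left(w,u \right)} = 6 - \left(3 + w\right) = 3 - w$)
$S = 24$ ($S = 32 + 4 \left(-2\right) = 32 - 8 = 24$)
$q{\left(R,s \right)} = 24 - 3 R s$ ($q{\left(R,s \right)} = \left(3 - 6\right) R s + 24 = - 3 R s + 24 = 24 - 3 R s$)
$q{\left(-1,1 \right)} \left(34 + 35\right) = \left(24 - \left(-3\right) 1\right) \left(34 + 35\right) = \left(24 + 3\right) 69 = 27 \cdot 69 = 1863$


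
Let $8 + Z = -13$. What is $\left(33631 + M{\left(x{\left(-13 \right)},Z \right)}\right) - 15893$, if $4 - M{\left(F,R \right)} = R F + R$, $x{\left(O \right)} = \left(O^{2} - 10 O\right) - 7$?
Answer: $23895$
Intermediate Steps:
$Z = -21$ ($Z = -8 - 13 = -21$)
$x{\left(O \right)} = -7 + O^{2} - 10 O$
$M{\left(F,R \right)} = 4 - R - F R$ ($M{\left(F,R \right)} = 4 - \left(R F + R\right) = 4 - \left(F R + R\right) = 4 - \left(R + F R\right) = 4 - R - F R$)
$\left(33631 + M{\left(x{\left(-13 \right)},Z \right)}\right) - 15893 = \left(33631 - \left(-25 + \left(-7 + \left(-13\right)^{2} - -130\right) \left(-21\right)\right)\right) - 15893 = \left(33631 + \left(4 + 21 - \left(-7 + 169 + 130\right) \left(-21\right)\right)\right) - 15893 = \left(33631 + \left(4 + 21 - 292 \left(-21\right)\right)\right) - 15893 = \left(33631 + \left(4 + 21 + 6132\right)\right) - 15893 = \left(33631 + 6157\right) - 15893 = 39788 - 15893 = 23895$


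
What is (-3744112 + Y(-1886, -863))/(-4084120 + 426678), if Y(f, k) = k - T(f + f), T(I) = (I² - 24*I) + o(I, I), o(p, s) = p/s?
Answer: 9031744/1828721 ≈ 4.9388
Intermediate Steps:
T(I) = 1 + I² - 24*I (T(I) = (I² - 24*I) + I/I = (I² - 24*I) + 1 = 1 + I² - 24*I)
Y(f, k) = -1 + k - 4*f² + 48*f (Y(f, k) = k - (1 + (f + f)² - 24*(f + f)) = k - (1 + (2*f)² - 48*f) = k - (1 + 4*f² - 48*f) = k - (1 - 48*f + 4*f²) = k + (-1 - 4*f² + 48*f) = -1 + k - 4*f² + 48*f)
(-3744112 + Y(-1886, -863))/(-4084120 + 426678) = (-3744112 + (-1 - 863 - 4*(-1886)² + 48*(-1886)))/(-4084120 + 426678) = (-3744112 + (-1 - 863 - 4*3556996 - 90528))/(-3657442) = (-3744112 + (-1 - 863 - 14227984 - 90528))*(-1/3657442) = (-3744112 - 14319376)*(-1/3657442) = -18063488*(-1/3657442) = 9031744/1828721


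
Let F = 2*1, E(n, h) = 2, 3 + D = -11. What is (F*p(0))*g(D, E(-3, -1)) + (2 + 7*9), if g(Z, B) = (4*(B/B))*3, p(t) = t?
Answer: 65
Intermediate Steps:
D = -14 (D = -3 - 11 = -14)
g(Z, B) = 12 (g(Z, B) = (4*1)*3 = 4*3 = 12)
F = 2
(F*p(0))*g(D, E(-3, -1)) + (2 + 7*9) = (2*0)*12 + (2 + 7*9) = 0*12 + (2 + 63) = 0 + 65 = 65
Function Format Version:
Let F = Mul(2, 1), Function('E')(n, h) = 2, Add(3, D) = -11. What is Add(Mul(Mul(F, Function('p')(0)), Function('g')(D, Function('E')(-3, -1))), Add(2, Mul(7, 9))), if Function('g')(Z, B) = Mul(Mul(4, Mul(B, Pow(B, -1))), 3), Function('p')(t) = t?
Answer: 65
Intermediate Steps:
D = -14 (D = Add(-3, -11) = -14)
Function('g')(Z, B) = 12 (Function('g')(Z, B) = Mul(Mul(4, 1), 3) = Mul(4, 3) = 12)
F = 2
Add(Mul(Mul(F, Function('p')(0)), Function('g')(D, Function('E')(-3, -1))), Add(2, Mul(7, 9))) = Add(Mul(Mul(2, 0), 12), Add(2, Mul(7, 9))) = Add(Mul(0, 12), Add(2, 63)) = Add(0, 65) = 65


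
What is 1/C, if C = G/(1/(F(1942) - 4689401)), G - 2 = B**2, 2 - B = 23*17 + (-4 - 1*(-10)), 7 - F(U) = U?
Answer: -1/731975082072 ≈ -1.3662e-12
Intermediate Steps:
F(U) = 7 - U
B = -395 (B = 2 - (23*17 + (-4 - 1*(-10))) = 2 - (391 + (-4 + 10)) = 2 - (391 + 6) = 2 - 1*397 = 2 - 397 = -395)
G = 156027 (G = 2 + (-395)**2 = 2 + 156025 = 156027)
C = -731975082072 (C = 156027/(1/((7 - 1*1942) - 4689401)) = 156027/(1/((7 - 1942) - 4689401)) = 156027/(1/(-1935 - 4689401)) = 156027/(1/(-4691336)) = 156027/(-1/4691336) = 156027*(-4691336) = -731975082072)
1/C = 1/(-731975082072) = -1/731975082072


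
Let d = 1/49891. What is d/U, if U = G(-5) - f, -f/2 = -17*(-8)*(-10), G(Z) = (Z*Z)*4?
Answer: -1/130714420 ≈ -7.6503e-9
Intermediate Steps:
G(Z) = 4*Z² (G(Z) = Z²*4 = 4*Z²)
f = 2720 (f = -2*(-17*(-8))*(-10) = -272*(-10) = -2*(-1360) = 2720)
U = -2620 (U = 4*(-5)² - 1*2720 = 4*25 - 2720 = 100 - 2720 = -2620)
d = 1/49891 ≈ 2.0044e-5
d/U = (1/49891)/(-2620) = (1/49891)*(-1/2620) = -1/130714420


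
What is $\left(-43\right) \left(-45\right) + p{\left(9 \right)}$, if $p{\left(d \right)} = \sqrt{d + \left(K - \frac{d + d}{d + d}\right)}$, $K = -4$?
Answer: $1937$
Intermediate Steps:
$p{\left(d \right)} = \sqrt{-5 + d}$ ($p{\left(d \right)} = \sqrt{d - \left(4 + \frac{d + d}{d + d}\right)} = \sqrt{d - \left(4 + \frac{2 d}{2 d}\right)} = \sqrt{d - \left(4 + 2 d \frac{1}{2 d}\right)} = \sqrt{d - 5} = \sqrt{-5 + d}$)
$\left(-43\right) \left(-45\right) + p{\left(9 \right)} = \left(-43\right) \left(-45\right) + \sqrt{-5 + 9} = 1935 + \sqrt{4} = 1935 + 2 = 1937$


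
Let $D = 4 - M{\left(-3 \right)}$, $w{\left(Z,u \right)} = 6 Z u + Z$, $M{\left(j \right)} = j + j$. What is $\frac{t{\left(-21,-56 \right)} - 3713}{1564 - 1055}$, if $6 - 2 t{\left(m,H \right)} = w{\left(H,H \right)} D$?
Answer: $- \frac{97510}{509} \approx -191.57$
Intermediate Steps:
$M{\left(j \right)} = 2 j$
$w{\left(Z,u \right)} = Z + 6 Z u$ ($w{\left(Z,u \right)} = 6 Z u + Z = Z + 6 Z u$)
$D = 10$ ($D = 4 - 2 \left(-3\right) = 4 - -6 = 4 + 6 = 10$)
$t{\left(m,H \right)} = 3 - 5 H \left(1 + 6 H\right)$ ($t{\left(m,H \right)} = 3 - \frac{H \left(1 + 6 H\right) 10}{2} = 3 - \frac{10 H \left(1 + 6 H\right)}{2} = 3 - 5 H \left(1 + 6 H\right)$)
$\frac{t{\left(-21,-56 \right)} - 3713}{1564 - 1055} = \frac{\left(3 - - 280 \left(1 + 6 \left(-56\right)\right)\right) - 3713}{1564 - 1055} = \frac{\left(3 - - 280 \left(1 - 336\right)\right) - 3713}{509} = \left(\left(3 - \left(-280\right) \left(-335\right)\right) - 3713\right) \frac{1}{509} = \left(\left(3 - 93800\right) - 3713\right) \frac{1}{509} = \left(-93797 - 3713\right) \frac{1}{509} = \left(-97510\right) \frac{1}{509} = - \frac{97510}{509}$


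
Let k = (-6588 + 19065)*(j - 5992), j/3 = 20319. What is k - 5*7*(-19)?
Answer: 685798970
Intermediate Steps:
j = 60957 (j = 3*20319 = 60957)
k = 685798305 (k = (-6588 + 19065)*(60957 - 5992) = 12477*54965 = 685798305)
k - 5*7*(-19) = 685798305 - 5*7*(-19) = 685798305 - 35*(-19) = 685798305 + 665 = 685798970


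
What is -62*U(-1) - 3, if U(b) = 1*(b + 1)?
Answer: -3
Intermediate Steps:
U(b) = 1 + b (U(b) = 1*(1 + b) = 1 + b)
-62*U(-1) - 3 = -62*(1 - 1) - 3 = -62*0 - 3 = 0 - 3 = -3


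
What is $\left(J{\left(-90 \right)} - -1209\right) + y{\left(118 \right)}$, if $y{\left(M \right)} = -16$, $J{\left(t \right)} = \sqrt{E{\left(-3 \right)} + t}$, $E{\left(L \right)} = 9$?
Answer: $1193 + 9 i \approx 1193.0 + 9.0 i$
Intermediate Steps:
$J{\left(t \right)} = \sqrt{9 + t}$
$\left(J{\left(-90 \right)} - -1209\right) + y{\left(118 \right)} = \left(\sqrt{9 - 90} - -1209\right) - 16 = \left(\sqrt{-81} + 1209\right) - 16 = \left(9 i + 1209\right) - 16 = \left(1209 + 9 i\right) - 16 = 1193 + 9 i$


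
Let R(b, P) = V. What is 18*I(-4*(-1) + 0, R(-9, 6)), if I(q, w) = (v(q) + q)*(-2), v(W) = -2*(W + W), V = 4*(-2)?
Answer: 432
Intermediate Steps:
V = -8
R(b, P) = -8
v(W) = -4*W
I(q, w) = 6*q (I(q, w) = (-4*q + q)*(-2) = -3*q*(-2) = 6*q)
18*I(-4*(-1) + 0, R(-9, 6)) = 18*(6*(-4*(-1) + 0)) = 18*(6*(4 + 0)) = 18*(6*4) = 18*24 = 432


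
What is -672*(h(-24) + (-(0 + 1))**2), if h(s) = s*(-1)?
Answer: -16800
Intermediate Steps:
h(s) = -s
-672*(h(-24) + (-(0 + 1))**2) = -672*(-1*(-24) + (-(0 + 1))**2) = -672*(24 + (-1*1)**2) = -672*(24 + (-1)**2) = -672*(24 + 1) = -672*25 = -16800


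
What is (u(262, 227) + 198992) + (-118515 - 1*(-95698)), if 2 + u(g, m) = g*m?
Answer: 235647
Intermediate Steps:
u(g, m) = -2 + g*m
(u(262, 227) + 198992) + (-118515 - 1*(-95698)) = ((-2 + 262*227) + 198992) + (-118515 - 1*(-95698)) = ((-2 + 59474) + 198992) + (-118515 + 95698) = (59472 + 198992) - 22817 = 258464 - 22817 = 235647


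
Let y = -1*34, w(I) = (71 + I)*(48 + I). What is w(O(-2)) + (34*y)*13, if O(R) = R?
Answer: -11854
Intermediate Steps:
w(I) = (48 + I)*(71 + I)
y = -34
w(O(-2)) + (34*y)*13 = (3408 + (-2)² + 119*(-2)) + (34*(-34))*13 = (3408 + 4 - 238) - 1156*13 = 3174 - 15028 = -11854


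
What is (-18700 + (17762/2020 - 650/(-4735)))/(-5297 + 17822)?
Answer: -5959149131/3993262250 ≈ -1.4923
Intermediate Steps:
(-18700 + (17762/2020 - 650/(-4735)))/(-5297 + 17822) = (-18700 + (17762*(1/2020) - 650*(-1/4735)))/12525 = (-18700 + (8881/1010 + 130/947))*(1/12525) = (-18700 + 8541607/956470)*(1/12525) = -17877447393/956470*1/12525 = -5959149131/3993262250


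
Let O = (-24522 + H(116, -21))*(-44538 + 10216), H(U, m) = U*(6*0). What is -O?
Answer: -841644084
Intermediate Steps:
H(U, m) = 0 (H(U, m) = U*0 = 0)
O = 841644084 (O = (-24522 + 0)*(-44538 + 10216) = -24522*(-34322) = 841644084)
-O = -1*841644084 = -841644084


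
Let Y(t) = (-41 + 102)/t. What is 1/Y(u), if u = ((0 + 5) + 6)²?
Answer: 121/61 ≈ 1.9836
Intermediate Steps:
u = 121 (u = (5 + 6)² = 11² = 121)
Y(t) = 61/t
1/Y(u) = 1/(61/121) = 121/61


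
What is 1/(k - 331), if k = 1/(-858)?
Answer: -858/283999 ≈ -0.0030211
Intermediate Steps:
k = -1/858 ≈ -0.0011655
1/(k - 331) = 1/(-1/858 - 331) = 1/(-283999/858) = -858/283999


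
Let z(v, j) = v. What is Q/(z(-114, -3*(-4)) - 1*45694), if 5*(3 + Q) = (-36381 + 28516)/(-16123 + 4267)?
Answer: 2615/41776896 ≈ 6.2594e-5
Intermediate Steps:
Q = -2615/912 (Q = -3 + ((-36381 + 28516)/(-16123 + 4267))/5 = -3 + (-7865/(-11856))/5 = -3 + (-7865*(-1/11856))/5 = -3 + (⅕)*(605/912) = -3 + 121/912 = -2615/912 ≈ -2.8673)
Q/(z(-114, -3*(-4)) - 1*45694) = -2615/(912*(-114 - 1*45694)) = -2615/(912*(-114 - 45694)) = -2615/912/(-45808) = -2615/912*(-1/45808) = 2615/41776896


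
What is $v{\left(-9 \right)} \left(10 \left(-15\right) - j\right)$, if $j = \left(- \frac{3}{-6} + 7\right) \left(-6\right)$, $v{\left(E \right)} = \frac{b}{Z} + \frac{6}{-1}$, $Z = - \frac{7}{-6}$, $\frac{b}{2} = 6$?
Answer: $-450$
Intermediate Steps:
$b = 12$ ($b = 2 \cdot 6 = 12$)
$Z = \frac{7}{6}$ ($Z = \left(-7\right) \left(- \frac{1}{6}\right) = \frac{7}{6} \approx 1.1667$)
$v{\left(E \right)} = \frac{30}{7}$ ($v{\left(E \right)} = \frac{12}{\frac{7}{6}} + \frac{6}{-1} = 12 \cdot \frac{6}{7} + 6 \left(-1\right) = \frac{72}{7} - 6 = \frac{30}{7}$)
$j = -45$ ($j = \left(\left(-3\right) \left(- \frac{1}{6}\right) + 7\right) \left(-6\right) = \left(\frac{1}{2} + 7\right) \left(-6\right) = \frac{15}{2} \left(-6\right) = -45$)
$v{\left(-9 \right)} \left(10 \left(-15\right) - j\right) = \frac{30 \left(10 \left(-15\right) - -45\right)}{7} = \frac{30 \left(-150 + 45\right)}{7} = \frac{30}{7} \left(-105\right) = -450$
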